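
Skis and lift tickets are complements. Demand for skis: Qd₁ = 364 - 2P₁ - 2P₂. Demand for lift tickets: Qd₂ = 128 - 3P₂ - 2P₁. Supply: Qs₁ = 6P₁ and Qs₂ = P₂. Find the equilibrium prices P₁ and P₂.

P₁ = 300/7, P₂ = 74/7

Market 1: 364 - 2P₁ - 2P₂ = 6P₁ → 8P₁ + 2P₂ = 364.
Market 2: 4P₂ + 2P₁ = 128.
Eliminating P₂: 4×(1) − 2×(2) gives 28P₁ = 1200, so P₁ = 300/7.
Back-substitute into (2): P₂ = (128 − 2×300/7) / 4 = 74/7.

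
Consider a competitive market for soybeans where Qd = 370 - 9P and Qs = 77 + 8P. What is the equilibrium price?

Set Qd = Qs: 370 - 9P = 77 + 8P.
293 = 17P, so P* = 293/17.
Q* = 370 − 9(293/17) = 3653/17.

P* = 293/17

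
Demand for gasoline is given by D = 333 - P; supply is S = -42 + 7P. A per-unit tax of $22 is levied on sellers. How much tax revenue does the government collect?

Pre-tax equilibrium: P* = 46.875, Q* = 286.125.
Tax on sellers shifts supply to S = -42 + 7(P − 22) = -196 + 7P.
333 - P = -196 + 7P gives buyer price Pb = 66.125; sellers receive Ps = 66.125 − 22 = 44.125.
New quantity: Q = 333 − 1(66.125) = 266.875.
Revenue = 22 × 266.875 = 5871.25.

Tax revenue = 5871.25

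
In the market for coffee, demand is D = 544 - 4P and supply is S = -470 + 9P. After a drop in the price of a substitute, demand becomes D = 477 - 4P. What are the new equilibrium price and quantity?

Original equilibrium: P* = 78, Q* = 232.
New equilibrium: 477 - 4P = -470 + 9P, so 947 = 13P and P' = 947/13; Q' = 477 − 4(947/13) = 2413/13.

P' = 947/13, Q' = 2413/13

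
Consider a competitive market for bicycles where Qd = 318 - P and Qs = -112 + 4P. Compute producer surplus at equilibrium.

Producer surplus = 6728

Equilibrium: 318 - P = -112 + 4P gives P* = 86, Q* = 232.
Supply starts at P = 28 (where Qs = 0).
PS = ½(86 − 28)(232) = 6728.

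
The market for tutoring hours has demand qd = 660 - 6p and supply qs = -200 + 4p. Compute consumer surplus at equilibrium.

Equilibrium: 660 - 6p = -200 + 4p gives p* = 86, q* = 144.
Demand choke price (qd = 0): p = 110.
CS = ½(110 − 86)(144) = 1728.

Consumer surplus = 1728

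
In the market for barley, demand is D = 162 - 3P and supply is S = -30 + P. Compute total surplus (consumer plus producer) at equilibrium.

Total surplus = 216

Equilibrium: 162 - 3P = -30 + P gives P* = 48, Q* = 18.
Demand choke price: P = 54; supply starts at P = 30.
CS = ½(54 − 48)(18) = 54; PS = ½(48 − 30)(18) = 162.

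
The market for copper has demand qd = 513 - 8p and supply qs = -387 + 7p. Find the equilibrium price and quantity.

Set qd = qs: 513 - 8p = -387 + 7p.
900 = 15p, so p* = 60.
q* = 513 − 8(60) = 33.

p* = 60, q* = 33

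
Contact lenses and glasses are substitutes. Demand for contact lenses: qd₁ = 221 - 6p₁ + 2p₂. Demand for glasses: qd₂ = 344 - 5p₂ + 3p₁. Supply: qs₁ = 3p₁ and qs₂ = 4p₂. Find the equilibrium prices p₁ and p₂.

p₁ = 2677/75, p₂ = 50.12

Market 1: 221 - 6p₁ + 2p₂ = 3p₁ → 9p₁ - 2p₂ = 221.
Market 2: 9p₂ - 3p₁ = 344.
Eliminating p₂: 9×(1) + 2×(2) gives 75p₁ = 2677, so p₁ = 2677/75.
Back-substitute into (2): p₂ = (344 + 3×2677/75) / 9 = 50.12.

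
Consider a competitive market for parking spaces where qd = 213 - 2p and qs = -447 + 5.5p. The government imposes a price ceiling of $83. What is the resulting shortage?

Equilibrium price would be p* = 88, so the ceiling at 83 binds.
At p = 83: qd = 213 − 2(83) = 47, qs = -447 + 5.5(83) = 9.5.
Shortage = 47 − 9.5 = 37.5.

Shortage = 37.5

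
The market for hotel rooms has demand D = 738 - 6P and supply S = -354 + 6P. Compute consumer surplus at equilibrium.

Consumer surplus = 3072

Equilibrium: 738 - 6P = -354 + 6P gives P* = 91, Q* = 192.
Demand choke price (D = 0): P = 123.
CS = ½(123 − 91)(192) = 3072.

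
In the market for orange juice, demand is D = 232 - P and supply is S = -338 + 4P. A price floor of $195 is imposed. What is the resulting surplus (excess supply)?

Equilibrium price would be P* = 114, so the floor at 195 binds.
At P = 195: D = 37, S = 442.
Surplus = 442 − 37 = 405.

Surplus = 405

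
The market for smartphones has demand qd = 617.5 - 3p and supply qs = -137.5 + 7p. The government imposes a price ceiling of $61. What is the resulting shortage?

Shortage = 145

Equilibrium price would be p* = 75.5, so the ceiling at 61 binds.
At p = 61: qd = 617.5 − 3(61) = 434.5, qs = -137.5 + 7(61) = 289.5.
Shortage = 434.5 − 289.5 = 145.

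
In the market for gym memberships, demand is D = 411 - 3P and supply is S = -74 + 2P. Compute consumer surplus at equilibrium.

Equilibrium: 411 - 3P = -74 + 2P gives P* = 97, Q* = 120.
Demand choke price (D = 0): P = 137.
CS = ½(137 − 97)(120) = 2400.

Consumer surplus = 2400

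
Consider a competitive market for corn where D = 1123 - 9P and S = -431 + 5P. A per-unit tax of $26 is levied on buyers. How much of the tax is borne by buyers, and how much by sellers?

Pre-tax equilibrium: P* = 111, Q* = 124.
Tax on buyers shifts demand to D = 1123 − 9(P + 26) = 889 - 9P.
889 - 9P = -431 + 5P gives seller price Ps = 660/7; buyers pay Pb = 660/7 + 26 = 842/7.
New quantity: Q = 1123 − 9(842/7) = 283/7.
Buyer burden = 842/7 − 111 = 65/7; seller burden = 111 − 660/7 = 117/7.

Buyers bear 65/7, sellers bear 117/7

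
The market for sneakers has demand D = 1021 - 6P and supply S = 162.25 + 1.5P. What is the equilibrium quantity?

Q* = 334

Set D = S: 1021 - 6P = 162.25 + 1.5P.
858.75 = 7.5P, so P* = 114.5.
Q* = 1021 − 6(114.5) = 334.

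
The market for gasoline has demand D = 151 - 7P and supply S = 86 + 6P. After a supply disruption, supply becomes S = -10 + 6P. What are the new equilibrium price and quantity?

Original equilibrium: P* = 5, Q* = 116.
New equilibrium: 151 - 7P = -10 + 6P, so 161 = 13P and P' = 161/13; Q' = 151 − 7(161/13) = 836/13.

P' = 161/13, Q' = 836/13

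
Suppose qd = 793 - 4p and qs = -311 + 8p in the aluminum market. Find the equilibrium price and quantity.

p* = 92, q* = 425

Set qd = qs: 793 - 4p = -311 + 8p.
1104 = 12p, so p* = 92.
q* = 793 − 4(92) = 425.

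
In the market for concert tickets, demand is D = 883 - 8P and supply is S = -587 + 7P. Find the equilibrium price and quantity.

P* = 98, Q* = 99

Set D = S: 883 - 8P = -587 + 7P.
1470 = 15P, so P* = 98.
Q* = 883 − 8(98) = 99.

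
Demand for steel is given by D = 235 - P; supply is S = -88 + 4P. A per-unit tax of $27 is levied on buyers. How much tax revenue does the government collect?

Pre-tax equilibrium: P* = 64.6, Q* = 170.4.
Tax on buyers shifts demand to D = 235 − 1(P + 27) = 208 - P.
208 - P = -88 + 4P gives seller price Ps = 59.2; buyers pay Pb = 59.2 + 27 = 86.2.
New quantity: Q = 235 − 1(86.2) = 148.8.
Revenue = 27 × 148.8 = 4017.6.

Tax revenue = 4017.6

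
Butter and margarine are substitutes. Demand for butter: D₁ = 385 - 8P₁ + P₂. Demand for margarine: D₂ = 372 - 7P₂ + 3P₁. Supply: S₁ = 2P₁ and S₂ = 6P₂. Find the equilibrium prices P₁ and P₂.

Market 1: 385 - 8P₁ + P₂ = 2P₁ → 10P₁ - P₂ = 385.
Market 2: 13P₂ - 3P₁ = 372.
Eliminating P₂: 13×(1) + 1×(2) gives 127P₁ = 5377, so P₁ = 5377/127.
Back-substitute into (2): P₂ = (372 + 3×5377/127) / 13 = 4875/127.

P₁ = 5377/127, P₂ = 4875/127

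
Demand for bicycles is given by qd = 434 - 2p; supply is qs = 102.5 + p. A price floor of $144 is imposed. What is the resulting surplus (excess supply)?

Equilibrium price would be p* = 110.5, so the floor at 144 binds.
At p = 144: qd = 146, qs = 246.5.
Surplus = 246.5 − 146 = 100.5.

Surplus = 100.5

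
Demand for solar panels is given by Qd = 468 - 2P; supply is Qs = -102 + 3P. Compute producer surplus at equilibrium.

Producer surplus = 9600

Equilibrium: 468 - 2P = -102 + 3P gives P* = 114, Q* = 240.
Supply starts at P = 34 (where Qs = 0).
PS = ½(114 − 34)(240) = 9600.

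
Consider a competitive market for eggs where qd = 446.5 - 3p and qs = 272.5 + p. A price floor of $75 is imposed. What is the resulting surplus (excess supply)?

Surplus = 126

Equilibrium price would be p* = 43.5, so the floor at 75 binds.
At p = 75: qd = 221.5, qs = 347.5.
Surplus = 347.5 − 221.5 = 126.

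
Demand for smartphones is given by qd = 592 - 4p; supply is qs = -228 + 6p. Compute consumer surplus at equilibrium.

Consumer surplus = 8712

Equilibrium: 592 - 4p = -228 + 6p gives p* = 82, q* = 264.
Demand choke price (qd = 0): p = 148.
CS = ½(148 − 82)(264) = 8712.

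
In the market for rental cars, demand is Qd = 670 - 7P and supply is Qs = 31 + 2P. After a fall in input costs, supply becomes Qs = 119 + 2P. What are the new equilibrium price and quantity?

P' = 551/9, Q' = 2173/9

Original equilibrium: P* = 71, Q* = 173.
New equilibrium: 670 - 7P = 119 + 2P, so 551 = 9P and P' = 551/9; Q' = 670 − 7(551/9) = 2173/9.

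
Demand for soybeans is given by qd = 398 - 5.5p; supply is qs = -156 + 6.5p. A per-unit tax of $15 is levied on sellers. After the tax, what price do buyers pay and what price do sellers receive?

Pre-tax equilibrium: p* = 277/6, q* = 1729/12.
Tax on sellers shifts supply to qs = -156 + 6.5(p − 15) = -253.5 + 6.5p.
398 - 5.5p = -253.5 + 6.5p gives buyer price pb = 1303/24; sellers receive ps = 1303/24 − 15 = 943/24.
New quantity: q = 398 − 5.5(1303/24) = 4771/48.

Buyers pay 1303/24, sellers receive 943/24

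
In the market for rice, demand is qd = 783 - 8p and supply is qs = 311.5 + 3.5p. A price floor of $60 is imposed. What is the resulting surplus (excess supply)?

Equilibrium price would be p* = 41, so the floor at 60 binds.
At p = 60: qd = 303, qs = 521.5.
Surplus = 521.5 − 303 = 218.5.

Surplus = 218.5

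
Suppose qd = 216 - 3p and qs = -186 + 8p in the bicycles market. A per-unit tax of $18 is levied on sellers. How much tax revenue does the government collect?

Pre-tax equilibrium: p* = 402/11, q* = 1170/11.
Tax on sellers shifts supply to qs = -186 + 8(p − 18) = -330 + 8p.
216 - 3p = -330 + 8p gives buyer price pb = 546/11; sellers receive ps = 546/11 − 18 = 348/11.
New quantity: q = 216 − 3(546/11) = 738/11.
Revenue = 18 × 738/11 = 13284/11.

Tax revenue = 13284/11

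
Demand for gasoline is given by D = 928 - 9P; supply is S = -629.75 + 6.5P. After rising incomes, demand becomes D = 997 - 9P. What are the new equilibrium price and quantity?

P' = 6507/62, Q' = 3251/62

Original equilibrium: P* = 100.5, Q* = 23.5.
New equilibrium: 997 - 9P = -629.75 + 6.5P, so 1626.75 = 15.5P and P' = 6507/62; Q' = 997 − 9(6507/62) = 3251/62.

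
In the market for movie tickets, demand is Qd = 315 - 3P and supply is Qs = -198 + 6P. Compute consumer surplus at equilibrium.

Equilibrium: 315 - 3P = -198 + 6P gives P* = 57, Q* = 144.
Demand choke price (Qd = 0): P = 105.
CS = ½(105 − 57)(144) = 3456.

Consumer surplus = 3456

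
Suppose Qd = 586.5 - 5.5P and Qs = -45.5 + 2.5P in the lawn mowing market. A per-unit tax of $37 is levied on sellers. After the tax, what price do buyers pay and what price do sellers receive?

Pre-tax equilibrium: P* = 79, Q* = 152.
Tax on sellers shifts supply to Qs = -45.5 + 2.5(P − 37) = -138 + 2.5P.
586.5 - 5.5P = -138 + 2.5P gives buyer price Pb = 90.5625; sellers receive Ps = 90.5625 − 37 = 53.5625.
New quantity: Q = 586.5 − 5.5(90.5625) = 88.40625.

Buyers pay $90.5625, sellers receive $53.5625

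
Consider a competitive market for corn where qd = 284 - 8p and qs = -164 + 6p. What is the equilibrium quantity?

Set qd = qs: 284 - 8p = -164 + 6p.
448 = 14p, so p* = 32.
q* = 284 − 8(32) = 28.

q* = 28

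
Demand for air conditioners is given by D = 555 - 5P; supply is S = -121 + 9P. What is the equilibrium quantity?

Q* = 2195/7

Set D = S: 555 - 5P = -121 + 9P.
676 = 14P, so P* = 338/7.
Q* = 555 − 5(338/7) = 2195/7.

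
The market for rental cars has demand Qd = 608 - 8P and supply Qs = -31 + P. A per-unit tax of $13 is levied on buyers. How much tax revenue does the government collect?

Pre-tax equilibrium: P* = 71, Q* = 40.
Tax on buyers shifts demand to Qd = 608 − 8(P + 13) = 504 - 8P.
504 - 8P = -31 + P gives seller price Ps = 535/9; buyers pay Pb = 535/9 + 13 = 652/9.
New quantity: Q = 608 − 8(652/9) = 256/9.
Revenue = 13 × 256/9 = 3328/9.

Tax revenue = 3328/9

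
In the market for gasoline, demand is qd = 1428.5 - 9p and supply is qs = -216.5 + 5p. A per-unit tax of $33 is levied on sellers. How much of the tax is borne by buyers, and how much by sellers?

Pre-tax equilibrium: p* = 117.5, q* = 371.
Tax on sellers shifts supply to qs = -216.5 + 5(p − 33) = -381.5 + 5p.
1428.5 - 9p = -381.5 + 5p gives buyer price pb = 905/7; sellers receive ps = 905/7 − 33 = 674/7.
New quantity: q = 1428.5 − 9(905/7) = 3709/14.
Buyer burden = 905/7 − 117.5 = 165/14; seller burden = 117.5 − 674/7 = 297/14.

Buyers bear 165/14, sellers bear 297/14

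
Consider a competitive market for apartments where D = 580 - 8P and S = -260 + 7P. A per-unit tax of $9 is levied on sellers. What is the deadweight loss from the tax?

Deadweight loss = 151.2

Pre-tax equilibrium: P* = 56, Q* = 132.
Tax on sellers shifts supply to S = -260 + 7(P − 9) = -323 + 7P.
580 - 8P = -323 + 7P gives buyer price Pb = 60.2; sellers receive Ps = 60.2 − 9 = 51.2.
New quantity: Q = 580 − 8(60.2) = 98.4.
DWL = ½ × 9 × (132 − 98.4) = 151.2.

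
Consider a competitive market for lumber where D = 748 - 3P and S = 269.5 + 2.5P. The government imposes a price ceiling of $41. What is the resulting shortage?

Equilibrium price would be P* = 87, so the ceiling at 41 binds.
At P = 41: D = 748 − 3(41) = 625, S = 269.5 + 2.5(41) = 372.
Shortage = 625 − 372 = 253.

Shortage = 253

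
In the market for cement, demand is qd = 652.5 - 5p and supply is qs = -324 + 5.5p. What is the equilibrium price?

Set qd = qs: 652.5 - 5p = -324 + 5.5p.
976.5 = 10.5p, so p* = 93.
q* = 652.5 − 5(93) = 187.5.

p* = 93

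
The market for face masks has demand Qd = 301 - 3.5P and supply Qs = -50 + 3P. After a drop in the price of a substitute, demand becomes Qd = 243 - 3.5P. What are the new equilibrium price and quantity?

Original equilibrium: P* = 54, Q* = 112.
New equilibrium: 243 - 3.5P = -50 + 3P, so 293 = 6.5P and P' = 586/13; Q' = 243 − 3.5(586/13) = 1108/13.

P' = 586/13, Q' = 1108/13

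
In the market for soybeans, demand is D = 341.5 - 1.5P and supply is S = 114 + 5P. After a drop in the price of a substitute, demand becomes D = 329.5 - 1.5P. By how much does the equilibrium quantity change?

ΔQ = -120/13

Original equilibrium: P* = 35, Q* = 289.
New equilibrium: 329.5 - 1.5P = 114 + 5P, so 215.5 = 6.5P and P' = 431/13; Q' = 329.5 − 1.5(431/13) = 3637/13.
Change in quantity: 3637/13 − 289 = -120/13.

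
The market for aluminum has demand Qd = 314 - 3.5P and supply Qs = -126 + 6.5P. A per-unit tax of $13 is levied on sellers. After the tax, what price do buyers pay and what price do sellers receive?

Pre-tax equilibrium: P* = 44, Q* = 160.
Tax on sellers shifts supply to Qs = -126 + 6.5(P − 13) = -210.5 + 6.5P.
314 - 3.5P = -210.5 + 6.5P gives buyer price Pb = 52.45; sellers receive Ps = 52.45 − 13 = 39.45.
New quantity: Q = 314 − 3.5(52.45) = 130.425.

Buyers pay $52.45, sellers receive $39.45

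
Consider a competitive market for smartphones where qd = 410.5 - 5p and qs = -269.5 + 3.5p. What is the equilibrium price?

Set qd = qs: 410.5 - 5p = -269.5 + 3.5p.
680 = 8.5p, so p* = 80.
q* = 410.5 − 5(80) = 10.5.

p* = 80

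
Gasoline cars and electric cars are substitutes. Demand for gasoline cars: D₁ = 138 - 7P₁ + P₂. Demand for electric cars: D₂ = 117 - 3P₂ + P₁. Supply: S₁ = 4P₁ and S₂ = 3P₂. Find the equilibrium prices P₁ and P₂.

P₁ = 189/13, P₂ = 285/13

Market 1: 138 - 7P₁ + P₂ = 4P₁ → 11P₁ - P₂ = 138.
Market 2: 6P₂ - P₁ = 117.
Eliminating P₂: 6×(1) + 1×(2) gives 65P₁ = 945, so P₁ = 189/13.
Back-substitute into (2): P₂ = (117 + 1×189/13) / 6 = 285/13.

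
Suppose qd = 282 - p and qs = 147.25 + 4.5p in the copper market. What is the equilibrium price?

p* = 24.5

Set qd = qs: 282 - p = 147.25 + 4.5p.
134.75 = 5.5p, so p* = 24.5.
q* = 282 − 1(24.5) = 257.5.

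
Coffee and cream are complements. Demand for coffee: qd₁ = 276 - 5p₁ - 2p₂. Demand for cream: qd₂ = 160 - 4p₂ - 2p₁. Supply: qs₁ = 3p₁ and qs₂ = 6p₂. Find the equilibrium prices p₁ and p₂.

p₁ = 610/19, p₂ = 182/19

Market 1: 276 - 5p₁ - 2p₂ = 3p₁ → 8p₁ + 2p₂ = 276.
Market 2: 10p₂ + 2p₁ = 160.
Eliminating p₂: 10×(1) − 2×(2) gives 76p₁ = 2440, so p₁ = 610/19.
Back-substitute into (2): p₂ = (160 − 2×610/19) / 10 = 182/19.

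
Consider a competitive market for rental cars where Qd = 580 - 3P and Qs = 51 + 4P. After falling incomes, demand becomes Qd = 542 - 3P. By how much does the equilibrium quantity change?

Original equilibrium: P* = 529/7, Q* = 2473/7.
New equilibrium: 542 - 3P = 51 + 4P, so 491 = 7P and P' = 491/7; Q' = 542 − 3(491/7) = 2321/7.
Change in quantity: 2321/7 − 2473/7 = -152/7.

ΔQ = -152/7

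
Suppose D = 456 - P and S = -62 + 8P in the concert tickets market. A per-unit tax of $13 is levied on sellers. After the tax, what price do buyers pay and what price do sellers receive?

Buyers pay 622/9, sellers receive 505/9

Pre-tax equilibrium: P* = 518/9, Q* = 3586/9.
Tax on sellers shifts supply to S = -62 + 8(P − 13) = -166 + 8P.
456 - P = -166 + 8P gives buyer price Pb = 622/9; sellers receive Ps = 622/9 − 13 = 505/9.
New quantity: Q = 456 − 1(622/9) = 3482/9.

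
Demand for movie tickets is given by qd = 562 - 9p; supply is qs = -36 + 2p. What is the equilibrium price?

Set qd = qs: 562 - 9p = -36 + 2p.
598 = 11p, so p* = 598/11.
q* = 562 − 9(598/11) = 800/11.

p* = 598/11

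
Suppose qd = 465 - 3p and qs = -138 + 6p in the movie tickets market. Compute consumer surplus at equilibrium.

Equilibrium: 465 - 3p = -138 + 6p gives p* = 67, q* = 264.
Demand choke price (qd = 0): p = 155.
CS = ½(155 − 67)(264) = 11616.

Consumer surplus = 11616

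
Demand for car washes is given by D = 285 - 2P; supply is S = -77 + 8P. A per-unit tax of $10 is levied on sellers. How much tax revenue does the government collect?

Tax revenue = 1966

Pre-tax equilibrium: P* = 36.2, Q* = 212.6.
Tax on sellers shifts supply to S = -77 + 8(P − 10) = -157 + 8P.
285 - 2P = -157 + 8P gives buyer price Pb = 44.2; sellers receive Ps = 44.2 − 10 = 34.2.
New quantity: Q = 285 − 2(44.2) = 196.6.
Revenue = 10 × 196.6 = 1966.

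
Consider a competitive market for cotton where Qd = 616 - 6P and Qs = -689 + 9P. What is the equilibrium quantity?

Set Qd = Qs: 616 - 6P = -689 + 9P.
1305 = 15P, so P* = 87.
Q* = 616 − 6(87) = 94.

Q* = 94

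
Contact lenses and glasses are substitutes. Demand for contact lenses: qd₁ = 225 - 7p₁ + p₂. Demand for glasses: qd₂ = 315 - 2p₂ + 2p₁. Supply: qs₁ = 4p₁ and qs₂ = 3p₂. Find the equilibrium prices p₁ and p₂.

p₁ = 1440/53, p₂ = 3915/53

Market 1: 225 - 7p₁ + p₂ = 4p₁ → 11p₁ - p₂ = 225.
Market 2: 5p₂ - 2p₁ = 315.
Eliminating p₂: 5×(1) + 1×(2) gives 53p₁ = 1440, so p₁ = 1440/53.
Back-substitute into (2): p₂ = (315 + 2×1440/53) / 5 = 3915/53.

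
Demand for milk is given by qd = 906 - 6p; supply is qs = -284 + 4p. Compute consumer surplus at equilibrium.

Equilibrium: 906 - 6p = -284 + 4p gives p* = 119, q* = 192.
Demand choke price (qd = 0): p = 151.
CS = ½(151 − 119)(192) = 3072.

Consumer surplus = 3072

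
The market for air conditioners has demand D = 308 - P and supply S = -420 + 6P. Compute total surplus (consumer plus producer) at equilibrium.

Total surplus = 24276

Equilibrium: 308 - P = -420 + 6P gives P* = 104, Q* = 204.
Demand choke price: P = 308; supply starts at P = 70.
CS = ½(308 − 104)(204) = 20808; PS = ½(104 − 70)(204) = 3468.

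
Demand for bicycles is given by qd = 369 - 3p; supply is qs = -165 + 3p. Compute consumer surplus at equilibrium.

Consumer surplus = 1734

Equilibrium: 369 - 3p = -165 + 3p gives p* = 89, q* = 102.
Demand choke price (qd = 0): p = 123.
CS = ½(123 − 89)(102) = 1734.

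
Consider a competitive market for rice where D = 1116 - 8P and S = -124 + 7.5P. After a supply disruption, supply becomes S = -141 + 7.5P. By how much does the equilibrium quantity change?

Original equilibrium: P* = 80, Q* = 476.
New equilibrium: 1116 - 8P = -141 + 7.5P, so 1257 = 15.5P and P' = 2514/31; Q' = 1116 − 8(2514/31) = 14484/31.
Change in quantity: 14484/31 − 476 = -272/31.

ΔQ = -272/31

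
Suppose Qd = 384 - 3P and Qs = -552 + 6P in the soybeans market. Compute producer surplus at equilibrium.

Equilibrium: 384 - 3P = -552 + 6P gives P* = 104, Q* = 72.
Supply starts at P = 92 (where Qs = 0).
PS = ½(104 − 92)(72) = 432.

Producer surplus = 432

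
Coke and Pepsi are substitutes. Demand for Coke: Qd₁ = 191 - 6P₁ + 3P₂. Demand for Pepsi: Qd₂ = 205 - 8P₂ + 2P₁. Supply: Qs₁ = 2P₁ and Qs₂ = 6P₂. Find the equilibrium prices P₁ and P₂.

Market 1: 191 - 6P₁ + 3P₂ = 2P₁ → 8P₁ - 3P₂ = 191.
Market 2: 14P₂ - 2P₁ = 205.
Eliminating P₂: 14×(1) + 3×(2) gives 106P₁ = 3289, so P₁ = 3289/106.
Back-substitute into (2): P₂ = (205 + 2×3289/106) / 14 = 1011/53.

P₁ = 3289/106, P₂ = 1011/53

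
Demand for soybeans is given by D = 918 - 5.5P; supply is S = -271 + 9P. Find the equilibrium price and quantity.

Set D = S: 918 - 5.5P = -271 + 9P.
1189 = 14.5P, so P* = 82.
Q* = 918 − 5.5(82) = 467.

P* = 82, Q* = 467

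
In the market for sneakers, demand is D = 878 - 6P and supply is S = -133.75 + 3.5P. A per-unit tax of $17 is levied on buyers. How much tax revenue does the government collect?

Tax revenue = 65059/19

Pre-tax equilibrium: P* = 106.5, Q* = 239.
Tax on buyers shifts demand to D = 878 − 6(P + 17) = 776 - 6P.
776 - 6P = -133.75 + 3.5P gives seller price Ps = 3639/38; buyers pay Pb = 3639/38 + 17 = 4285/38.
New quantity: Q = 878 − 6(4285/38) = 3827/19.
Revenue = 17 × 3827/19 = 65059/19.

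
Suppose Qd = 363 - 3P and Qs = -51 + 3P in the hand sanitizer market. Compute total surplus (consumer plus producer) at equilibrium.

Equilibrium: 363 - 3P = -51 + 3P gives P* = 69, Q* = 156.
Demand choke price: P = 121; supply starts at P = 17.
CS = ½(121 − 69)(156) = 4056; PS = ½(69 − 17)(156) = 4056.

Total surplus = 8112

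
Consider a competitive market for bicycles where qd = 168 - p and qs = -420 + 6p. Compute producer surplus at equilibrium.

Equilibrium: 168 - p = -420 + 6p gives p* = 84, q* = 84.
Supply starts at p = 70 (where qs = 0).
PS = ½(84 − 70)(84) = 588.

Producer surplus = 588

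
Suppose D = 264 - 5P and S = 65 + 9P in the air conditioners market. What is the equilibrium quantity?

Set D = S: 264 - 5P = 65 + 9P.
199 = 14P, so P* = 199/14.
Q* = 264 − 5(199/14) = 2701/14.

Q* = 2701/14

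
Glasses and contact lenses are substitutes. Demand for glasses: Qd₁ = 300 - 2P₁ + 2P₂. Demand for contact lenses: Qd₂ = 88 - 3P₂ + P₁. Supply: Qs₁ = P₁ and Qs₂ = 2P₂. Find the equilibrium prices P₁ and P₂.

Market 1: 300 - 2P₁ + 2P₂ = P₁ → 3P₁ - 2P₂ = 300.
Market 2: 5P₂ - P₁ = 88.
Eliminating P₂: 5×(1) + 2×(2) gives 13P₁ = 1676, so P₁ = 1676/13.
Back-substitute into (2): P₂ = (88 + 1×1676/13) / 5 = 564/13.

P₁ = 1676/13, P₂ = 564/13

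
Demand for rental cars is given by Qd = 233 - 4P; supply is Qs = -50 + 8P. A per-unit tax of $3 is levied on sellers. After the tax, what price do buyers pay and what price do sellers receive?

Buyers pay 307/12, sellers receive 271/12

Pre-tax equilibrium: P* = 283/12, Q* = 416/3.
Tax on sellers shifts supply to Qs = -50 + 8(P − 3) = -74 + 8P.
233 - 4P = -74 + 8P gives buyer price Pb = 307/12; sellers receive Ps = 307/12 − 3 = 271/12.
New quantity: Q = 233 − 4(307/12) = 392/3.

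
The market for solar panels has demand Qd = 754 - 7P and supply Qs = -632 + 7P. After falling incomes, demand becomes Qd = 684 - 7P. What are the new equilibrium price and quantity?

P' = 94, Q' = 26

Original equilibrium: P* = 99, Q* = 61.
New equilibrium: 684 - 7P = -632 + 7P, so 1316 = 14P and P' = 94; Q' = 684 − 7(94) = 26.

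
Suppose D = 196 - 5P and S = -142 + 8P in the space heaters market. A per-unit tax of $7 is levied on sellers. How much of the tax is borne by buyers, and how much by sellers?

Buyers bear 56/13, sellers bear 35/13

Pre-tax equilibrium: P* = 26, Q* = 66.
Tax on sellers shifts supply to S = -142 + 8(P − 7) = -198 + 8P.
196 - 5P = -198 + 8P gives buyer price Pb = 394/13; sellers receive Ps = 394/13 − 7 = 303/13.
New quantity: Q = 196 − 5(394/13) = 578/13.
Buyer burden = 394/13 − 26 = 56/13; seller burden = 26 − 303/13 = 35/13.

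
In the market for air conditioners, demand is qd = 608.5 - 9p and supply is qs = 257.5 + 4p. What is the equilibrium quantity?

Set qd = qs: 608.5 - 9p = 257.5 + 4p.
351 = 13p, so p* = 27.
q* = 608.5 − 9(27) = 365.5.

q* = 365.5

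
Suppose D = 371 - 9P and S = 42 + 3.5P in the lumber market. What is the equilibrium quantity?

Set D = S: 371 - 9P = 42 + 3.5P.
329 = 12.5P, so P* = 26.32.
Q* = 371 − 9(26.32) = 134.12.

Q* = 134.12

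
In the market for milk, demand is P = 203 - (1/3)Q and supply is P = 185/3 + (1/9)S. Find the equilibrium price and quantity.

P* = 97, Q* = 318

Set the two price expressions equal: 203 - (1/3)Q = 185/3 + (1/9)Q.
424/3 = (4/9)Q, so Q* = 318.
P* = 203 − (1/3)(318) = 97.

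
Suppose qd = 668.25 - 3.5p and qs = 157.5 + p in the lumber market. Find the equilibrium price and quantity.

p* = 113.5, q* = 271

Set qd = qs: 668.25 - 3.5p = 157.5 + p.
510.75 = 4.5p, so p* = 113.5.
q* = 668.25 − 3.5(113.5) = 271.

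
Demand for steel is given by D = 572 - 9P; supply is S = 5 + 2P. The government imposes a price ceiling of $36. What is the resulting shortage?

Equilibrium price would be P* = 567/11, so the ceiling at 36 binds.
At P = 36: D = 572 − 9(36) = 248, S = 5 + 2(36) = 77.
Shortage = 248 − 77 = 171.

Shortage = 171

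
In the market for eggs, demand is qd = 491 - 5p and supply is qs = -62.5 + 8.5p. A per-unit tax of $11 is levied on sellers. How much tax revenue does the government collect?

Pre-tax equilibrium: p* = 41, q* = 286.
Tax on sellers shifts supply to qs = -62.5 + 8.5(p − 11) = -156 + 8.5p.
491 - 5p = -156 + 8.5p gives buyer price pb = 1294/27; sellers receive ps = 1294/27 − 11 = 997/27.
New quantity: q = 491 − 5(1294/27) = 6787/27.
Revenue = 11 × 6787/27 = 74657/27.

Tax revenue = 74657/27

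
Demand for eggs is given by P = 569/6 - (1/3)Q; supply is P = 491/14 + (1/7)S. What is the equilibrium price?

P* = 53

Set the two price expressions equal: 569/6 - (1/3)Q = 491/14 + (1/7)Q.
1255/21 = (10/21)Q, so Q* = 125.5.
P* = 569/6 − (1/3)(125.5) = 53.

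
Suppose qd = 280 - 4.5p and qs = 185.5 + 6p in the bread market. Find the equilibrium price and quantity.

p* = 9, q* = 239.5

Set qd = qs: 280 - 4.5p = 185.5 + 6p.
94.5 = 10.5p, so p* = 9.
q* = 280 − 4.5(9) = 239.5.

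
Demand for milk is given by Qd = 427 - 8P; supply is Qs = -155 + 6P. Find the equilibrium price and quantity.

P* = 291/7, Q* = 661/7

Set Qd = Qs: 427 - 8P = -155 + 6P.
582 = 14P, so P* = 291/7.
Q* = 427 − 8(291/7) = 661/7.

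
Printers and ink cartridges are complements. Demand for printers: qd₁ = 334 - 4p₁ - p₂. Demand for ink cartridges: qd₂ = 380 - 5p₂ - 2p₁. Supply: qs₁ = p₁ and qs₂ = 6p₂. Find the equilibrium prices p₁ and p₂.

Market 1: 334 - 4p₁ - p₂ = p₁ → 5p₁ + p₂ = 334.
Market 2: 11p₂ + 2p₁ = 380.
Eliminating p₂: 11×(1) − 1×(2) gives 53p₁ = 3294, so p₁ = 3294/53.
Back-substitute into (2): p₂ = (380 − 2×3294/53) / 11 = 1232/53.

p₁ = 3294/53, p₂ = 1232/53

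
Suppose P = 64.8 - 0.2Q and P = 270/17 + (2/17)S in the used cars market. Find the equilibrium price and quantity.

Set the two price expressions equal: 64.8 - 0.2Q = 270/17 + (2/17)Q.
4158/85 = (27/85)Q, so Q* = 154.
P* = 64.8 − (0.2)(154) = 34.

P* = 34, Q* = 154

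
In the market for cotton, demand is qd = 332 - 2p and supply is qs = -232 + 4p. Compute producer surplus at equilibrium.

Producer surplus = 2592

Equilibrium: 332 - 2p = -232 + 4p gives p* = 94, q* = 144.
Supply starts at p = 58 (where qs = 0).
PS = ½(94 − 58)(144) = 2592.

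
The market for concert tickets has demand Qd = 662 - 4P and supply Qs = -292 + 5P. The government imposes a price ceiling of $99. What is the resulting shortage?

Shortage = 63

Equilibrium price would be P* = 106, so the ceiling at 99 binds.
At P = 99: Qd = 662 − 4(99) = 266, Qs = -292 + 5(99) = 203.
Shortage = 266 − 203 = 63.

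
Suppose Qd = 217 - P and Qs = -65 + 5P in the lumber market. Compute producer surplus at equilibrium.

Producer surplus = 2890

Equilibrium: 217 - P = -65 + 5P gives P* = 47, Q* = 170.
Supply starts at P = 13 (where Qs = 0).
PS = ½(47 − 13)(170) = 2890.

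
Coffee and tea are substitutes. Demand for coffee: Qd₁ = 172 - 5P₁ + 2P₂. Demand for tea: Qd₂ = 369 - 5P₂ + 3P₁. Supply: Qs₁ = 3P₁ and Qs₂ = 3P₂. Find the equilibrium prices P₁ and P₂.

Market 1: 172 - 5P₁ + 2P₂ = 3P₁ → 8P₁ - 2P₂ = 172.
Market 2: 8P₂ - 3P₁ = 369.
Eliminating P₂: 8×(1) + 2×(2) gives 58P₁ = 2114, so P₁ = 1057/29.
Back-substitute into (2): P₂ = (369 + 3×1057/29) / 8 = 1734/29.

P₁ = 1057/29, P₂ = 1734/29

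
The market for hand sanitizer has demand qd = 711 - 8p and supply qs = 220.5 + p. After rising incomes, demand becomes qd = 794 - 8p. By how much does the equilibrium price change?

Δp = 83/9

Original equilibrium: p* = 54.5, q* = 275.
New equilibrium: 794 - 8p = 220.5 + p, so 573.5 = 9p and p' = 1147/18; q' = 794 − 8(1147/18) = 2558/9.
Change in price: 1147/18 − 54.5 = 83/9.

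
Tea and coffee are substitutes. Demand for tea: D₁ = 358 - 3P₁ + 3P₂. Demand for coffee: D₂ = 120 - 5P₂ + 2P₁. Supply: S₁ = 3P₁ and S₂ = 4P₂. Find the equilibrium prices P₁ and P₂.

Market 1: 358 - 3P₁ + 3P₂ = 3P₁ → 6P₁ - 3P₂ = 358.
Market 2: 9P₂ - 2P₁ = 120.
Eliminating P₂: 9×(1) + 3×(2) gives 48P₁ = 3582, so P₁ = 74.625.
Back-substitute into (2): P₂ = (120 + 2×74.625) / 9 = 359/12.

P₁ = 74.625, P₂ = 359/12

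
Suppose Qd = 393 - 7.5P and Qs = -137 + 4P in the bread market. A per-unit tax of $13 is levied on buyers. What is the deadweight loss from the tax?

Pre-tax equilibrium: P* = 1060/23, Q* = 1089/23.
Tax on buyers shifts demand to Qd = 393 − 7.5(P + 13) = 295.5 - 7.5P.
295.5 - 7.5P = -137 + 4P gives seller price Ps = 865/23; buyers pay Pb = 865/23 + 13 = 1164/23.
New quantity: Q = 393 − 7.5(1164/23) = 309/23.
DWL = ½ × 13 × (1089/23 − 309/23) = 5070/23.

Deadweight loss = 5070/23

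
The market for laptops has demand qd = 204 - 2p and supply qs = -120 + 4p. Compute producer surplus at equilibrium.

Producer surplus = 1152

Equilibrium: 204 - 2p = -120 + 4p gives p* = 54, q* = 96.
Supply starts at p = 30 (where qs = 0).
PS = ½(54 − 30)(96) = 1152.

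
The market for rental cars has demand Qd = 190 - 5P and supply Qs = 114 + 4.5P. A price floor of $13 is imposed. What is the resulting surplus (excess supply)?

Equilibrium price would be P* = 8, so the floor at 13 binds.
At P = 13: Qd = 125, Qs = 172.5.
Surplus = 172.5 − 125 = 47.5.

Surplus = 47.5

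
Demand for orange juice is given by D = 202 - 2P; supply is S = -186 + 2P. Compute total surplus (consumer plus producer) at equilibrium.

Equilibrium: 202 - 2P = -186 + 2P gives P* = 97, Q* = 8.
Demand choke price: P = 101; supply starts at P = 93.
CS = ½(101 − 97)(8) = 16; PS = ½(97 − 93)(8) = 16.

Total surplus = 32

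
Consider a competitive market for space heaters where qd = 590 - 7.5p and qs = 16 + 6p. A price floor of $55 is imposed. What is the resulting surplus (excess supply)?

Equilibrium price would be p* = 1148/27, so the floor at 55 binds.
At p = 55: qd = 177.5, qs = 346.
Surplus = 346 − 177.5 = 168.5.

Surplus = 168.5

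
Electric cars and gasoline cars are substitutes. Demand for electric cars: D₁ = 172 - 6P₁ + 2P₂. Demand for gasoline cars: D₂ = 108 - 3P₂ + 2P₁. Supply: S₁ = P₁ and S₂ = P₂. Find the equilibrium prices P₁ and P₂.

P₁ = 113/3, P₂ = 275/6

Market 1: 172 - 6P₁ + 2P₂ = P₁ → 7P₁ - 2P₂ = 172.
Market 2: 4P₂ - 2P₁ = 108.
Eliminating P₂: 4×(1) + 2×(2) gives 24P₁ = 904, so P₁ = 113/3.
Back-substitute into (2): P₂ = (108 + 2×113/3) / 4 = 275/6.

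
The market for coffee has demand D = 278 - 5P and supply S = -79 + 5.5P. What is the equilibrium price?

Set D = S: 278 - 5P = -79 + 5.5P.
357 = 10.5P, so P* = 34.
Q* = 278 − 5(34) = 108.

P* = 34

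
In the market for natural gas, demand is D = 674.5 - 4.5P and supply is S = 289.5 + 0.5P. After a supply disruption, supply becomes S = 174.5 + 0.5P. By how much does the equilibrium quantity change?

Original equilibrium: P* = 77, Q* = 328.
New equilibrium: 674.5 - 4.5P = 174.5 + 0.5P, so 500 = 5P and P' = 100; Q' = 674.5 − 4.5(100) = 224.5.
Change in quantity: 224.5 − 328 = -103.5.

ΔQ = -103.5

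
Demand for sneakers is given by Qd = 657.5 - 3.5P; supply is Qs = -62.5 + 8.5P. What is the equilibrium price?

Set Qd = Qs: 657.5 - 3.5P = -62.5 + 8.5P.
720 = 12P, so P* = 60.
Q* = 657.5 − 3.5(60) = 447.5.

P* = 60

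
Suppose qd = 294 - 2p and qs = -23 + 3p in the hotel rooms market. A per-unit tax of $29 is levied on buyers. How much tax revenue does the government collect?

Pre-tax equilibrium: p* = 63.4, q* = 167.2.
Tax on buyers shifts demand to qd = 294 − 2(p + 29) = 236 - 2p.
236 - 2p = -23 + 3p gives seller price ps = 51.8; buyers pay pb = 51.8 + 29 = 80.8.
New quantity: q = 294 − 2(80.8) = 132.4.
Revenue = 29 × 132.4 = 3839.6.

Tax revenue = 3839.6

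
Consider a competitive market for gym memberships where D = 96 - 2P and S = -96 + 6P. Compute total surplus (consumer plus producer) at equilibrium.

Equilibrium: 96 - 2P = -96 + 6P gives P* = 24, Q* = 48.
Demand choke price: P = 48; supply starts at P = 16.
CS = ½(48 − 24)(48) = 576; PS = ½(24 − 16)(48) = 192.

Total surplus = 768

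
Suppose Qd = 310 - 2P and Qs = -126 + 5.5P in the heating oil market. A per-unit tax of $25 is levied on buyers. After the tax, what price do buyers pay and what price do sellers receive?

Buyers pay 1147/15, sellers receive 772/15

Pre-tax equilibrium: P* = 872/15, Q* = 2906/15.
Tax on buyers shifts demand to Qd = 310 − 2(P + 25) = 260 - 2P.
260 - 2P = -126 + 5.5P gives seller price Ps = 772/15; buyers pay Pb = 772/15 + 25 = 1147/15.
New quantity: Q = 310 − 2(1147/15) = 2356/15.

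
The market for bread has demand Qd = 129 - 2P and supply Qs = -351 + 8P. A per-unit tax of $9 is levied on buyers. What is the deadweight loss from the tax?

Pre-tax equilibrium: P* = 48, Q* = 33.
Tax on buyers shifts demand to Qd = 129 − 2(P + 9) = 111 - 2P.
111 - 2P = -351 + 8P gives seller price Ps = 46.2; buyers pay Pb = 46.2 + 9 = 55.2.
New quantity: Q = 129 − 2(55.2) = 18.6.
DWL = ½ × 9 × (33 − 18.6) = 64.8.

Deadweight loss = 64.8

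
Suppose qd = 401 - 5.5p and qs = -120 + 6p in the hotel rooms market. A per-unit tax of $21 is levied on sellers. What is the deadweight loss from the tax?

Deadweight loss = 14553/23

Pre-tax equilibrium: p* = 1042/23, q* = 3492/23.
Tax on sellers shifts supply to qs = -120 + 6(p − 21) = -246 + 6p.
401 - 5.5p = -246 + 6p gives buyer price pb = 1294/23; sellers receive ps = 1294/23 − 21 = 811/23.
New quantity: q = 401 − 5.5(1294/23) = 2106/23.
DWL = ½ × 21 × (3492/23 − 2106/23) = 14553/23.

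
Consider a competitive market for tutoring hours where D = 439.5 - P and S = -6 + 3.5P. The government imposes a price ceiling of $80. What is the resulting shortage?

Shortage = 85.5

Equilibrium price would be P* = 99, so the ceiling at 80 binds.
At P = 80: D = 439.5 − 1(80) = 359.5, S = -6 + 3.5(80) = 274.
Shortage = 359.5 − 274 = 85.5.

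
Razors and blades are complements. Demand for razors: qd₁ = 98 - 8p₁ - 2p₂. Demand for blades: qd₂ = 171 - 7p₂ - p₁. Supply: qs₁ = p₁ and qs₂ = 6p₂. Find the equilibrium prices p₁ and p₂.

p₁ = 932/115, p₂ = 1441/115

Market 1: 98 - 8p₁ - 2p₂ = p₁ → 9p₁ + 2p₂ = 98.
Market 2: 13p₂ + p₁ = 171.
Eliminating p₂: 13×(1) − 2×(2) gives 115p₁ = 932, so p₁ = 932/115.
Back-substitute into (2): p₂ = (171 − 1×932/115) / 13 = 1441/115.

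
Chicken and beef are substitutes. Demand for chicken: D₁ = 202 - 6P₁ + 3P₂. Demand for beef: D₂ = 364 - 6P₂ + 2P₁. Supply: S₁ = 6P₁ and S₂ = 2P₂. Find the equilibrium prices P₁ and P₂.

Market 1: 202 - 6P₁ + 3P₂ = 6P₁ → 12P₁ - 3P₂ = 202.
Market 2: 8P₂ - 2P₁ = 364.
Eliminating P₂: 8×(1) + 3×(2) gives 90P₁ = 2708, so P₁ = 1354/45.
Back-substitute into (2): P₂ = (364 + 2×1354/45) / 8 = 2386/45.

P₁ = 1354/45, P₂ = 2386/45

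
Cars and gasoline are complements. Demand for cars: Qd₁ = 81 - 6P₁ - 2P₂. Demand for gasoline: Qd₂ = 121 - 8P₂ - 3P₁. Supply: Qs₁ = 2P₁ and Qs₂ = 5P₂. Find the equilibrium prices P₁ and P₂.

Market 1: 81 - 6P₁ - 2P₂ = 2P₁ → 8P₁ + 2P₂ = 81.
Market 2: 13P₂ + 3P₁ = 121.
Eliminating P₂: 13×(1) − 2×(2) gives 98P₁ = 811, so P₁ = 811/98.
Back-substitute into (2): P₂ = (121 − 3×811/98) / 13 = 725/98.

P₁ = 811/98, P₂ = 725/98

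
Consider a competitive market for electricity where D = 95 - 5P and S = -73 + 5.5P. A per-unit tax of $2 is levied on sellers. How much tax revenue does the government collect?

Tax revenue = 410/21

Pre-tax equilibrium: P* = 16, Q* = 15.
Tax on sellers shifts supply to S = -73 + 5.5(P − 2) = -84 + 5.5P.
95 - 5P = -84 + 5.5P gives buyer price Pb = 358/21; sellers receive Ps = 358/21 − 2 = 316/21.
New quantity: Q = 95 − 5(358/21) = 205/21.
Revenue = 2 × 205/21 = 410/21.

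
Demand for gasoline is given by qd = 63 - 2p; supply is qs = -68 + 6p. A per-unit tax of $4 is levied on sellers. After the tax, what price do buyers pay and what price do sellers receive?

Buyers pay $19.375, sellers receive $15.375

Pre-tax equilibrium: p* = 16.375, q* = 30.25.
Tax on sellers shifts supply to qs = -68 + 6(p − 4) = -92 + 6p.
63 - 2p = -92 + 6p gives buyer price pb = 19.375; sellers receive ps = 19.375 − 4 = 15.375.
New quantity: q = 63 − 2(19.375) = 24.25.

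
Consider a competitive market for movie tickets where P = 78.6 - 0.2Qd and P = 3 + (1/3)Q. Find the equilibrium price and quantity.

P* = 50.25, Q* = 141.75

Set the two price expressions equal: 78.6 - 0.2Q = 3 + (1/3)Q.
75.6 = (8/15)Q, so Q* = 141.75.
P* = 78.6 − (0.2)(141.75) = 50.25.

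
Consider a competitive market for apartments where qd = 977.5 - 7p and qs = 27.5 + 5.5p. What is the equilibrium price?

p* = 76

Set qd = qs: 977.5 - 7p = 27.5 + 5.5p.
950 = 12.5p, so p* = 76.
q* = 977.5 − 7(76) = 445.5.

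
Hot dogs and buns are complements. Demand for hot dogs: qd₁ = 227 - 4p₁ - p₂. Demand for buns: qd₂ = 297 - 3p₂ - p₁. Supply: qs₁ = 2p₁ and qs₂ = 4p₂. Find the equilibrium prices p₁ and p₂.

Market 1: 227 - 4p₁ - p₂ = 2p₁ → 6p₁ + p₂ = 227.
Market 2: 7p₂ + p₁ = 297.
Eliminating p₂: 7×(1) − 1×(2) gives 41p₁ = 1292, so p₁ = 1292/41.
Back-substitute into (2): p₂ = (297 − 1×1292/41) / 7 = 1555/41.

p₁ = 1292/41, p₂ = 1555/41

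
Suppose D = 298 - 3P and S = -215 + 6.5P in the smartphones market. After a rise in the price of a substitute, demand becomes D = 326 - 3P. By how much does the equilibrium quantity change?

Original equilibrium: P* = 54, Q* = 136.
New equilibrium: 326 - 3P = -215 + 6.5P, so 541 = 9.5P and P' = 1082/19; Q' = 326 − 3(1082/19) = 2948/19.
Change in quantity: 2948/19 − 136 = 364/19.

ΔQ = 364/19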